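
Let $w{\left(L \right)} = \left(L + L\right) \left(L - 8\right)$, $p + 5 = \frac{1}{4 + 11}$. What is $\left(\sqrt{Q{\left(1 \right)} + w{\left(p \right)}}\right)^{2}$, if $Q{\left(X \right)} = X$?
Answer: $\frac{28937}{225} \approx 128.61$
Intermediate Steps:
$p = - \frac{74}{15}$ ($p = -5 + \frac{1}{4 + 11} = -5 + \frac{1}{15} = - \frac{74}{15} \approx -4.9333$)
$w{\left(L \right)} = 2 L \left(-8 + L\right)$
$\left(\sqrt{Q{\left(1 \right)} + w{\left(p \right)}}\right)^{2} = \left(\sqrt{1 + 2 \left(- \frac{74}{15}\right) \left(-8 - \frac{74}{15}\right)}\right)^{2} = \left(\sqrt{1 + 2 \left(- \frac{74}{15}\right) \left(- \frac{194}{15}\right)}\right)^{2} = \left(\sqrt{1 + \frac{28712}{225}}\right)^{2} = \left(\sqrt{\frac{28937}{225}}\right)^{2} = \left(\frac{\sqrt{28937}}{15}\right)^{2} = \frac{28937}{225}$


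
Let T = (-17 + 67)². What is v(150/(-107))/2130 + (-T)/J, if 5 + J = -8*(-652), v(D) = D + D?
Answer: -19044610/39587967 ≈ -0.48107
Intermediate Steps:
v(D) = 2*D
T = 2500 (T = 50² = 2500)
J = 5211 (J = -5 - 8*(-652) = -5 + 5216 = 5211)
v(150/(-107))/2130 + (-T)/J = (2*(150/(-107)))/2130 - 1*2500/5211 = (2*(150*(-1/107)))*(1/2130) - 2500*1/5211 = (2*(-150/107))*(1/2130) - 2500/5211 = -300/107*1/2130 - 2500/5211 = -10/7597 - 2500/5211 = -19044610/39587967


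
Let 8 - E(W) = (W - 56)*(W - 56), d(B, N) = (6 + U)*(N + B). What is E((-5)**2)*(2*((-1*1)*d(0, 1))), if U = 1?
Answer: 13342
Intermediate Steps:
d(B, N) = 7*B + 7*N (d(B, N) = (6 + 1)*(N + B) = 7*(B + N) = 7*B + 7*N)
E(W) = 8 - (-56 + W)**2 (E(W) = 8 - (W - 56)*(W - 56) = 8 - (-56 + W)*(-56 + W) = 8 - (-56 + W)**2)
E((-5)**2)*(2*((-1*1)*d(0, 1))) = (8 - (-56 + (-5)**2)**2)*(2*((-1*1)*(7*0 + 7*1))) = (8 - (-56 + 25)**2)*(2*(-(0 + 7))) = (8 - 1*(-31)**2)*(2*(-1*7)) = (8 - 1*961)*(2*(-7)) = (8 - 961)*(-14) = -953*(-14) = 13342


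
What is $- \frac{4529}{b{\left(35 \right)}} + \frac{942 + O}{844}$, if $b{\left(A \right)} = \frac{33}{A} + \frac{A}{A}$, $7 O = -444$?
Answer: $- \frac{234022105}{100436} \approx -2330.1$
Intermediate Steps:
$O = - \frac{444}{7}$ ($O = \frac{1}{7} \left(-444\right) = - \frac{444}{7} \approx -63.429$)
$b{\left(A \right)} = 1 + \frac{33}{A}$ ($b{\left(A \right)} = \frac{33}{A} + 1 = 1 + \frac{33}{A}$)
$- \frac{4529}{b{\left(35 \right)}} + \frac{942 + O}{844} = - \frac{4529}{\frac{1}{35} \left(33 + 35\right)} + \frac{942 - \frac{444}{7}}{844} = - \frac{4529}{\frac{1}{35} \cdot 68} + \frac{6150}{7} \cdot \frac{1}{844} = - \frac{4529}{\frac{68}{35}} + \frac{3075}{2954} = \left(-4529\right) \frac{35}{68} + \frac{3075}{2954} = - \frac{158515}{68} + \frac{3075}{2954} = - \frac{234022105}{100436}$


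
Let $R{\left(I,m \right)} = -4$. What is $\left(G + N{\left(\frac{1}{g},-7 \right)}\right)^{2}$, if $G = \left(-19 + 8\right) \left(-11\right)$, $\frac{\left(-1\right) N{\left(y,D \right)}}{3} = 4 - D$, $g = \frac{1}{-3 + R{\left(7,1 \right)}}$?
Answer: $7744$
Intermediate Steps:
$g = - \frac{1}{7}$ ($g = \frac{1}{-3 - 4} = \frac{1}{-7} = - \frac{1}{7} \approx -0.14286$)
$N{\left(y,D \right)} = -12 + 3 D$ ($N{\left(y,D \right)} = - 3 \left(4 - D\right) = -12 + 3 D$)
$G = 121$ ($G = \left(-11\right) \left(-11\right) = 121$)
$\left(G + N{\left(\frac{1}{g},-7 \right)}\right)^{2} = \left(121 + \left(-12 + 3 \left(-7\right)\right)\right)^{2} = \left(121 - 33\right)^{2} = 88^{2} = 7744$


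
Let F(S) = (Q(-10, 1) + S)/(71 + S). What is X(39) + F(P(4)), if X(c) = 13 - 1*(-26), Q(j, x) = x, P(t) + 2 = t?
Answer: 2850/73 ≈ 39.041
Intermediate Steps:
P(t) = -2 + t
X(c) = 39 (X(c) = 13 + 26 = 39)
F(S) = (1 + S)/(71 + S)
X(39) + F(P(4)) = 39 + (1 + (-2 + 4))/(71 + (-2 + 4)) = 39 + (1 + 2)/(71 + 2) = 39 + 3/73 = 2850/73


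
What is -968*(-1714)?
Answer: 1659152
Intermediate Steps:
-968*(-1714) = -1*(-1659152) = 1659152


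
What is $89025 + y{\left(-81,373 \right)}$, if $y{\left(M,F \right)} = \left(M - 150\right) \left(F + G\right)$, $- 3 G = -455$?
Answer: $-32173$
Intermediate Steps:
$G = \frac{455}{3}$ ($G = \left(- \frac{1}{3}\right) \left(-455\right) = \frac{455}{3} \approx 151.67$)
$y{\left(M,F \right)} = \left(-150 + M\right) \left(\frac{455}{3} + F\right)$ ($y{\left(M,F \right)} = \left(M - 150\right) \left(F + \frac{455}{3}\right) = \left(-150 + M\right) \left(\frac{455}{3} + F\right)$)
$89025 + y{\left(-81,373 \right)} = 89025 + \left(-22750 - 55950 + \frac{455}{3} \left(-81\right) + 373 \left(-81\right)\right) = 89025 - 121198 = -32173$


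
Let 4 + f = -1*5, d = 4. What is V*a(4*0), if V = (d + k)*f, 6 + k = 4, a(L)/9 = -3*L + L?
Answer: 0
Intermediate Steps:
a(L) = -18*L (a(L) = 9*(-3*L + L) = 9*(-2*L) = -18*L)
k = -2 (k = -6 + 4 = -2)
f = -9 (f = -4 - 1*5 = -4 - 5 = -9)
V = -18 (V = (4 - 2)*(-9) = 2*(-9) = -18)
V*a(4*0) = -(-324)*4*0 = -(-324)*0 = -18*0 = 0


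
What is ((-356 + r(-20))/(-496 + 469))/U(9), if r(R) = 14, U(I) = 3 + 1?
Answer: 19/6 ≈ 3.1667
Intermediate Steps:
U(I) = 4
((-356 + r(-20))/(-496 + 469))/U(9) = ((-356 + 14)/(-496 + 469))/4 = -342/(-27)*(¼) = -342*(-1/27)*(¼) = (38/3)*(¼) = 19/6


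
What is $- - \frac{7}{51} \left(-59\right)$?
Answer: $- \frac{413}{51} \approx -8.098$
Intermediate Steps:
$- - \frac{7}{51} \left(-59\right) = - \left(-7\right) \frac{1}{51} \left(-59\right) = - \frac{\left(-7\right) \left(-59\right)}{51} = \left(-1\right) \frac{413}{51} = - \frac{413}{51}$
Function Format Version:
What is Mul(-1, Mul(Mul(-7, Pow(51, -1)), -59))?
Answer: Rational(-413, 51) ≈ -8.0980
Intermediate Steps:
Mul(-1, Mul(Mul(-7, Pow(51, -1)), -59)) = Mul(-1, Mul(Mul(-7, Rational(1, 51)), -59)) = Mul(-1, Mul(Rational(-7, 51), -59)) = Mul(-1, Rational(413, 51)) = Rational(-413, 51)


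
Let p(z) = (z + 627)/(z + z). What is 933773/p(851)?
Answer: 794640823/739 ≈ 1.0753e+6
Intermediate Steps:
p(z) = (627 + z)/(2*z) (p(z) = (627 + z)/((2*z)) = (627 + z)*(1/(2*z)) = (627 + z)/(2*z))
933773/p(851) = 933773/(((½)*(627 + 851)/851)) = 933773/(((½)*(1/851)*1478)) = 933773/(739/851) = 933773*(851/739) = 794640823/739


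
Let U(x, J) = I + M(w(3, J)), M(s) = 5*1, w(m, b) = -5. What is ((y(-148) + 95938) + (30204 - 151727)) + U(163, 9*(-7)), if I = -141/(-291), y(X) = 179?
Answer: -2463850/97 ≈ -25401.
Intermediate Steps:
M(s) = 5
I = 47/97 (I = -141*(-1/291) = 47/97 ≈ 0.48454)
U(x, J) = 532/97 (U(x, J) = 47/97 + 5 = 532/97)
((y(-148) + 95938) + (30204 - 151727)) + U(163, 9*(-7)) = ((179 + 95938) + (30204 - 151727)) + 532/97 = (96117 - 121523) + 532/97 = -25406 + 532/97 = -2463850/97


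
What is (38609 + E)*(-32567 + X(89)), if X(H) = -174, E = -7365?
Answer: -1022959804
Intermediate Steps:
(38609 + E)*(-32567 + X(89)) = (38609 - 7365)*(-32567 - 174) = 31244*(-32741) = -1022959804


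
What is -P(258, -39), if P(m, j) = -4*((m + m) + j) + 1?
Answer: 1907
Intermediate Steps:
P(m, j) = 1 - 8*m - 4*j (P(m, j) = -4*(2*m + j) + 1 = -4*(j + 2*m) + 1 = (-8*m - 4*j) + 1 = 1 - 8*m - 4*j)
-P(258, -39) = -(1 - 8*258 - 4*(-39)) = -(1 - 2064 + 156) = -1*(-1907) = 1907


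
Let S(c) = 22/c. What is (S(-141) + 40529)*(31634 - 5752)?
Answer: 147904423094/141 ≈ 1.0490e+9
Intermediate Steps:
(S(-141) + 40529)*(31634 - 5752) = (22/(-141) + 40529)*(31634 - 5752) = (22*(-1/141) + 40529)*25882 = (-22/141 + 40529)*25882 = (5714567/141)*25882 = 147904423094/141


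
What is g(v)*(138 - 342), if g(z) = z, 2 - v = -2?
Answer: -816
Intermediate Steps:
v = 4 (v = 2 - 1*(-2) = 2 + 2 = 4)
g(v)*(138 - 342) = 4*(138 - 342) = 4*(-204) = -816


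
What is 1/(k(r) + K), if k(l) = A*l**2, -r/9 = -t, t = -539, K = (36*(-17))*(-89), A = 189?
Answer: 1/4447640457 ≈ 2.2484e-10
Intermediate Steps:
K = 54468 (K = -612*(-89) = 54468)
r = -4851 (r = -(-9)*(-539) = -9*539 = -4851)
k(l) = 189*l**2
1/(k(r) + K) = 1/(189*(-4851)**2 + 54468) = 1/(189*23532201 + 54468) = 1/(4447585989 + 54468) = 1/4447640457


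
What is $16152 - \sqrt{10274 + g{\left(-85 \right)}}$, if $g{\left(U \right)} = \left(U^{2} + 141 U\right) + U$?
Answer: $16152 - \sqrt{5429} \approx 16078.0$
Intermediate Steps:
$g{\left(U \right)} = U^{2} + 142 U$
$16152 - \sqrt{10274 + g{\left(-85 \right)}} = 16152 - \sqrt{10274 - 85 \left(142 - 85\right)} = 16152 - \sqrt{10274 - 4845} = 16152 - \sqrt{5429}$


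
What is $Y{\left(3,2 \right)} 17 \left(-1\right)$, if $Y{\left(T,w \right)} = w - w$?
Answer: $0$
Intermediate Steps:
$Y{\left(T,w \right)} = 0$
$Y{\left(3,2 \right)} 17 \left(-1\right) = 0 \cdot 17 \left(-1\right) = 0 \left(-1\right) = 0$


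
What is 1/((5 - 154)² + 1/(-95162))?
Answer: 95162/2112691561 ≈ 4.5043e-5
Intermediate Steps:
1/((5 - 154)² + 1/(-95162)) = 1/((-149)² - 1/95162) = 1/(22201 - 1/95162) = 1/(2112691561/95162) = 95162/2112691561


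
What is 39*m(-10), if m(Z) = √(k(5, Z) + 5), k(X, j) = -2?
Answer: 39*√3 ≈ 67.550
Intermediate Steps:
m(Z) = √3 (m(Z) = √(-2 + 5) = √3)
39*m(-10) = 39*√3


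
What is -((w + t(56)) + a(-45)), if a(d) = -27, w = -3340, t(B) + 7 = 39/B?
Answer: 188905/56 ≈ 3373.3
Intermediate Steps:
t(B) = -7 + 39/B
-((w + t(56)) + a(-45)) = -((-3340 + (-7 + 39/56)) - 27) = -((-3340 - 353/56) - 27) = -(-187393/56 - 27) = -1*(-188905/56) = 188905/56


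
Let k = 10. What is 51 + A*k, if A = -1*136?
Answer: -1309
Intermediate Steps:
A = -136
51 + A*k = 51 - 136*10 = 51 - 1360 = -1309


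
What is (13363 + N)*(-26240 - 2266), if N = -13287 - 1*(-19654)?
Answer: -562423380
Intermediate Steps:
N = 6367 (N = -13287 + 19654 = 6367)
(13363 + N)*(-26240 - 2266) = (13363 + 6367)*(-26240 - 2266) = 19730*(-28506) = -562423380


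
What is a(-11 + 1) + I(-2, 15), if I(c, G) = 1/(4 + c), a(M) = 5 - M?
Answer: 31/2 ≈ 15.500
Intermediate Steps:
a(-11 + 1) + I(-2, 15) = (5 - (-11 + 1)) + 1/(4 - 2) = (5 - 1*(-10)) + 1/2 = (5 + 10) + ½ = 15 + ½ = 31/2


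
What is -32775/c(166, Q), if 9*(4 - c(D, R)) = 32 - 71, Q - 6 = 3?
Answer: -3933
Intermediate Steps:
Q = 9 (Q = 6 + 3 = 9)
c(D, R) = 25/3 (c(D, R) = 4 - (32 - 71)/9 = 4 - ⅑*(-39) = 4 + 13/3 = 25/3)
-32775/c(166, Q) = -32775/25/3 = -32775*3/25 = -3933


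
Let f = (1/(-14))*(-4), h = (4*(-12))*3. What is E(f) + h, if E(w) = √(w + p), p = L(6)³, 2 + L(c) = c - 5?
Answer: -144 + I*√35/7 ≈ -144.0 + 0.84515*I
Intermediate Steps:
L(c) = -7 + c (L(c) = -2 + (c - 5) = -2 + (-5 + c) = -7 + c)
h = -144 (h = -48*3 = -144)
p = -1 (p = (-7 + 6)³ = (-1)³ = -1)
f = 2/7 (f = (1*(-1/14))*(-4) = -1/14*(-4) = 2/7 ≈ 0.28571)
E(w) = √(-1 + w) (E(w) = √(w - 1) = √(-1 + w))
E(f) + h = √(-1 + 2/7) - 144 = √(-5/7) - 144 = I*√35/7 - 144 = -144 + I*√35/7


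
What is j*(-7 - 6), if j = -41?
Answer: 533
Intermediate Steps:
j*(-7 - 6) = -41*(-7 - 6) = -41*(-13) = 533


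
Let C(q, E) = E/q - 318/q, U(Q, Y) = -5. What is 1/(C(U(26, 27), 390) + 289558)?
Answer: 5/1447718 ≈ 3.4537e-6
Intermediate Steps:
C(q, E) = -318/q + E/q
1/(C(U(26, 27), 390) + 289558) = 1/((-318 + 390)/(-5) + 289558) = 1/(-1/5*72 + 289558) = 1/(-72/5 + 289558) = 1/(1447718/5) = 5/1447718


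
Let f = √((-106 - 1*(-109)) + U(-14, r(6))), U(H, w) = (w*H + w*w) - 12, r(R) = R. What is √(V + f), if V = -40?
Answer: √(-40 + I*√57) ≈ 0.59425 + 6.3524*I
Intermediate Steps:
U(H, w) = -12 + w² + H*w (U(H, w) = (H*w + w²) - 12 = (w² + H*w) - 12 = -12 + w² + H*w)
f = I*√57 (f = √((-106 - 1*(-109)) + (-12 + 6² - 14*6)) = √((-106 + 109) + (-12 + 36 - 84)) = √(3 - 60) = √(-57) = I*√57 ≈ 7.5498*I)
√(V + f) = √(-40 + I*√57)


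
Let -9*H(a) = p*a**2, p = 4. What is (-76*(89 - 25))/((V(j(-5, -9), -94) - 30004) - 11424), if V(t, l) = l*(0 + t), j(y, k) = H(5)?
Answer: 10944/90863 ≈ 0.12045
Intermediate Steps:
H(a) = -4*a**2/9
j(y, k) = -100/9 (j(y, k) = -4/9*5**2 = -4/9*25 = -100/9)
V(t, l) = l*t
(-76*(89 - 25))/((V(j(-5, -9), -94) - 30004) - 11424) = (-76*(89 - 25))/((-94*(-100/9) - 30004) - 11424) = (-76*64)/((9400/9 - 30004) - 11424) = -4864/(-260636/9 - 11424) = -4864/(-363452/9) = -4864*(-9/363452) = 10944/90863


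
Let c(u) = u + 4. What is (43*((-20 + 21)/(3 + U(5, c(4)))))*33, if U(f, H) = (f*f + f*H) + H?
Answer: 1419/76 ≈ 18.671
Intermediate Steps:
c(u) = 4 + u
U(f, H) = H + f² + H*f (U(f, H) = (f² + H*f) + H = H + f² + H*f)
(43*((-20 + 21)/(3 + U(5, c(4)))))*33 = (43*((-20 + 21)/(3 + ((4 + 4) + 5² + (4 + 4)*5))))*33 = (43*(1/(3 + (8 + 25 + 8*5))))*33 = (43*(1/(3 + (8 + 25 + 40))))*33 = (43*(1/(3 + 73)))*33 = (43*(1/76))*33 = (43/76)*33 = 1419/76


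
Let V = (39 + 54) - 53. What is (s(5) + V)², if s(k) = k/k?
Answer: 1681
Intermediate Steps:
V = 40 (V = 93 - 53 = 40)
s(k) = 1
(s(5) + V)² = (1 + 40)² = 41² = 1681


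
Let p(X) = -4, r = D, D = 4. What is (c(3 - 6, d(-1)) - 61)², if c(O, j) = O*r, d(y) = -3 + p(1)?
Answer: 5329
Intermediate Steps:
r = 4
d(y) = -7 (d(y) = -3 - 4 = -7)
c(O, j) = 4*O (c(O, j) = O*4 = 4*O)
(c(3 - 6, d(-1)) - 61)² = (4*(3 - 6) - 61)² = (4*(-3) - 61)² = (-12 - 61)² = (-73)² = 5329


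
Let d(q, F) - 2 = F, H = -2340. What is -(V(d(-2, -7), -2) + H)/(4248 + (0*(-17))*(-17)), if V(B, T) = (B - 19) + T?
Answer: 1183/2124 ≈ 0.55697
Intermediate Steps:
d(q, F) = 2 + F
V(B, T) = -19 + B + T (V(B, T) = (-19 + B) + T = -19 + B + T)
-(V(d(-2, -7), -2) + H)/(4248 + (0*(-17))*(-17)) = -((-19 + (2 - 7) - 2) - 2340)/(4248 + (0*(-17))*(-17)) = -((-19 - 5 - 2) - 2340)/(4248 + 0*(-17)) = -(-26 - 2340)/(4248 + 0) = -(-2366)/4248 = -1*(-1183/2124) = 1183/2124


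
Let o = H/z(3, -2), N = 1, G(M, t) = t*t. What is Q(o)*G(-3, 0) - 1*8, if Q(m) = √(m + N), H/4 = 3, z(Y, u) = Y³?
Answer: -8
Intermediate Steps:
G(M, t) = t²
H = 12 (H = 4*3 = 12)
o = 4/9 (o = 12/(3³) = 12/27 = 12*(1/27) = 4/9 ≈ 0.44444)
Q(m) = √(1 + m) (Q(m) = √(m + 1) = √(1 + m))
Q(o)*G(-3, 0) - 1*8 = √(1 + 4/9)*0² - 1*8 = √(13/9)*0 - 8 = (√13/3)*0 - 8 = 0 - 8 = -8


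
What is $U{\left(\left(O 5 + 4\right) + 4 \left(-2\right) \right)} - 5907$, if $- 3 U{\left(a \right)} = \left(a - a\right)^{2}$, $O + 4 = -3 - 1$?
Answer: $-5907$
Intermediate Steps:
$O = -8$ ($O = -4 - 4 = -8$)
$U{\left(a \right)} = 0$ ($U{\left(a \right)} = - \frac{\left(a - a\right)^{2}}{3} = - \frac{0^{2}}{3} = \left(- \frac{1}{3}\right) 0 = 0$)
$U{\left(\left(O 5 + 4\right) + 4 \left(-2\right) \right)} - 5907 = 0 - 5907 = -5907$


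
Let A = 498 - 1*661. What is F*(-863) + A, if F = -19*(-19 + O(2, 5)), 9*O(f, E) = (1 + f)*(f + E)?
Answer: -820339/3 ≈ -2.7345e+5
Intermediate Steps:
O(f, E) = (1 + f)*(E + f)/9 (O(f, E) = ((1 + f)*(f + E))/9 = ((1 + f)*(E + f))/9 = (1 + f)*(E + f)/9)
F = 950/3 (F = -19*(-19 + ((⅑)*5 + (⅑)*2 + (⅑)*2² + (⅑)*5*2)) = -19*(-19 + (5/9 + 2/9 + (⅑)*4 + 10/9)) = -19*(-19 + (5/9 + 2/9 + 4/9 + 10/9)) = -19*(-19 + 7/3) = -19*(-50/3) = 950/3 ≈ 316.67)
A = -163 (A = 498 - 661 = -163)
F*(-863) + A = (950/3)*(-863) - 163 = -819850/3 - 163 = -820339/3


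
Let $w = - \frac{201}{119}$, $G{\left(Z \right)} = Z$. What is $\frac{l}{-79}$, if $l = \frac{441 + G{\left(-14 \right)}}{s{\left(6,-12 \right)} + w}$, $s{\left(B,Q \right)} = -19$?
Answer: $\frac{50813}{194498} \approx 0.26125$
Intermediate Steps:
$w = - \frac{201}{119}$ ($w = \left(-201\right) \frac{1}{119} = - \frac{201}{119} \approx -1.6891$)
$l = - \frac{50813}{2462}$ ($l = \frac{441 - 14}{-19 - \frac{201}{119}} = \frac{427}{- \frac{2462}{119}} = 427 \left(- \frac{119}{2462}\right) = - \frac{50813}{2462} \approx -20.639$)
$\frac{l}{-79} = - \frac{50813}{2462 \left(-79\right)} = \left(- \frac{50813}{2462}\right) \left(- \frac{1}{79}\right) = \frac{50813}{194498}$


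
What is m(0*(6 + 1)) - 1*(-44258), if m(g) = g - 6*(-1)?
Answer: 44264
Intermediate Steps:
m(g) = 6 + g (m(g) = g + 6 = 6 + g)
m(0*(6 + 1)) - 1*(-44258) = (6 + 0*(6 + 1)) - 1*(-44258) = (6 + 0*7) + 44258 = (6 + 0) + 44258 = 6 + 44258 = 44264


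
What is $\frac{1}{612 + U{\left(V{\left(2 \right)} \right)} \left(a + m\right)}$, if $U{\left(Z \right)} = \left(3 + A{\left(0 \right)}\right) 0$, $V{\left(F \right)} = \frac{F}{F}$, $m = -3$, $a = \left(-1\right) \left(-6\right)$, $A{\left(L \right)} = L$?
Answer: $\frac{1}{612} \approx 0.001634$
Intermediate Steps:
$a = 6$
$V{\left(F \right)} = 1$
$U{\left(Z \right)} = 0$ ($U{\left(Z \right)} = \left(3 + 0\right) 0 = 3 \cdot 0 = 0$)
$\frac{1}{612 + U{\left(V{\left(2 \right)} \right)} \left(a + m\right)} = \frac{1}{612 + 0 \left(6 - 3\right)} = \frac{1}{612 + 0 \cdot 3} = \frac{1}{612 + 0} = \frac{1}{612}$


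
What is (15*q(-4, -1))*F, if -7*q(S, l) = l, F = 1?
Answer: 15/7 ≈ 2.1429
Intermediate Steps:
q(S, l) = -l/7
(15*q(-4, -1))*F = (15*(-⅐*(-1)))*1 = (15*(⅐))*1 = (15/7)*1 = 15/7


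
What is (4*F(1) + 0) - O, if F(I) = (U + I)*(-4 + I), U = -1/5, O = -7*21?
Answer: 687/5 ≈ 137.40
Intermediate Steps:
O = -147
U = -1/5 (U = -1*1/5 = -1/5 ≈ -0.20000)
F(I) = (-4 + I)*(-1/5 + I) (F(I) = (-1/5 + I)*(-4 + I) = (-4 + I)*(-1/5 + I))
(4*F(1) + 0) - O = (4*(4/5 + 1**2 - 21/5*1) + 0) - 1*(-147) = (4*(4/5 + 1 - 21/5) + 0) + 147 = (4*(-12/5) + 0) + 147 = (-48/5 + 0) + 147 = -48/5 + 147 = 687/5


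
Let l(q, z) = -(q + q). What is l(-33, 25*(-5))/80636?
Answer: 33/40318 ≈ 0.00081849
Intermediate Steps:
l(q, z) = -2*q
l(-33, 25*(-5))/80636 = -2*(-33)/80636 = 66*(1/80636) = 33/40318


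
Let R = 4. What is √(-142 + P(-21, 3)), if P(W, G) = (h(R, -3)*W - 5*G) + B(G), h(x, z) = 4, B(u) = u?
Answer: I*√238 ≈ 15.427*I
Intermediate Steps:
P(W, G) = -4*G + 4*W (P(W, G) = (4*W - 5*G) + G = (-5*G + 4*W) + G = -4*G + 4*W)
√(-142 + P(-21, 3)) = √(-142 + (-4*3 + 4*(-21))) = √(-142 + (-12 - 84)) = √(-142 - 96) = √(-238) = I*√238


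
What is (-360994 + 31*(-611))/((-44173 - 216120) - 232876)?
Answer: 379935/493169 ≈ 0.77040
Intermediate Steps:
(-360994 + 31*(-611))/((-44173 - 216120) - 232876) = (-360994 - 18941)/(-260293 - 232876) = -379935/(-493169) = -379935*(-1/493169) = 379935/493169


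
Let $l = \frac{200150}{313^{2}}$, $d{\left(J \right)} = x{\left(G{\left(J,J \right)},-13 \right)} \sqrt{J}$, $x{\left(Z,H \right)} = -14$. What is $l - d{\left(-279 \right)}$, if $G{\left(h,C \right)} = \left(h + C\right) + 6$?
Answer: $\frac{200150}{97969} + 42 i \sqrt{31} \approx 2.043 + 233.85 i$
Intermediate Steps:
$G{\left(h,C \right)} = 6 + C + h$ ($G{\left(h,C \right)} = \left(C + h\right) + 6 = 6 + C + h$)
$d{\left(J \right)} = - 14 \sqrt{J}$
$l = \frac{200150}{97969} \approx 2.043$
$l - d{\left(-279 \right)} = \frac{200150}{97969} - - 14 \sqrt{-279} = \frac{200150}{97969} - - 14 \cdot 3 i \sqrt{31} = \frac{200150}{97969} - - 42 i \sqrt{31} = \frac{200150}{97969} + 42 i \sqrt{31}$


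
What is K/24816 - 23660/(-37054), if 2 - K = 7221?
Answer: 159826867/459766032 ≈ 0.34763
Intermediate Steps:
K = -7219 (K = 2 - 1*7221 = 2 - 7221 = -7219)
K/24816 - 23660/(-37054) = -7219/24816 - 23660/(-37054) = -7219*1/24816 - 23660*(-1/37054) = -7219/24816 + 11830/18527 = 159826867/459766032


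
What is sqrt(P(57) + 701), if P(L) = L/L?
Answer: 3*sqrt(78) ≈ 26.495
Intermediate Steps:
P(L) = 1
sqrt(P(57) + 701) = sqrt(1 + 701) = sqrt(702) = 3*sqrt(78)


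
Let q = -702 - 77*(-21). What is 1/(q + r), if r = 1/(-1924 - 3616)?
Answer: 5540/5069099 ≈ 0.0010929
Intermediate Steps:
r = -1/5540 (r = 1/(-5540) = -1/5540 ≈ -0.00018051)
q = 915 (q = -702 + 1617 = 915)
1/(q + r) = 1/(915 - 1/5540) = 1/(5069099/5540) = 5540/5069099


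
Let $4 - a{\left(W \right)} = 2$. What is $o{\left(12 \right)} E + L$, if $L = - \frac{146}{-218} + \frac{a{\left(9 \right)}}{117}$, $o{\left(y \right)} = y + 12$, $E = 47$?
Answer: $\frac{14394143}{12753} \approx 1128.7$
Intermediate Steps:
$a{\left(W \right)} = 2$ ($a{\left(W \right)} = 4 - 2 = 2$)
$o{\left(y \right)} = 12 + y$
$L = \frac{8759}{12753}$ ($L = - \frac{146}{-218} + \frac{2}{117} = \left(-146\right) \left(- \frac{1}{218}\right) + 2 \cdot \frac{1}{117} = \frac{73}{109} + \frac{2}{117} = \frac{8759}{12753} \approx 0.68682$)
$o{\left(12 \right)} E + L = \left(12 + 12\right) 47 + \frac{8759}{12753} = 24 \cdot 47 + \frac{8759}{12753} = 1128 + \frac{8759}{12753} = \frac{14394143}{12753}$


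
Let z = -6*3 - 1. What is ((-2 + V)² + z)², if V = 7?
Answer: 36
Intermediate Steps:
z = -19 (z = -18 - 1 = -19)
((-2 + V)² + z)² = ((-2 + 7)² - 19)² = (5² - 19)² = (25 - 19)² = 6² = 36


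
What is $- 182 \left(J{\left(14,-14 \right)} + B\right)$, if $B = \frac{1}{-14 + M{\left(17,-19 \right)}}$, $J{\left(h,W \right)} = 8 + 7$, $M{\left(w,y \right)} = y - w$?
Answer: $- \frac{68159}{25} \approx -2726.4$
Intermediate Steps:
$J{\left(h,W \right)} = 15$
$B = - \frac{1}{50}$ ($B = \frac{1}{-14 - 36} = \frac{1}{-50} = - \frac{1}{50} \approx -0.02$)
$- 182 \left(J{\left(14,-14 \right)} + B\right) = - 182 \left(15 - \frac{1}{50}\right) = \left(-182\right) \frac{749}{50} = - \frac{68159}{25}$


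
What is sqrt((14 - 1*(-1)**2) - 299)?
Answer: I*sqrt(286) ≈ 16.912*I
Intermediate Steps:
sqrt((14 - 1*(-1)**2) - 299) = sqrt((14 - 1*1) - 299) = sqrt((14 - 1) - 299) = sqrt(13 - 299) = sqrt(-286) = I*sqrt(286)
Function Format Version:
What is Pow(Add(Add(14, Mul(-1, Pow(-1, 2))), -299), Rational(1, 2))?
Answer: Mul(I, Pow(286, Rational(1, 2))) ≈ Mul(16.912, I)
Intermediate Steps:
Pow(Add(Add(14, Mul(-1, Pow(-1, 2))), -299), Rational(1, 2)) = Pow(Add(Add(14, Mul(-1, 1)), -299), Rational(1, 2)) = Pow(Add(Add(14, -1), -299), Rational(1, 2)) = Pow(Add(13, -299), Rational(1, 2)) = Pow(-286, Rational(1, 2)) = Mul(I, Pow(286, Rational(1, 2)))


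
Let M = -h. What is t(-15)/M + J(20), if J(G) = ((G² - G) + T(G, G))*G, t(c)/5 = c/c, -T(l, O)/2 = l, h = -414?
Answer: 2815205/414 ≈ 6800.0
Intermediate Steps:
T(l, O) = -2*l
t(c) = 5 (t(c) = 5*(c/c) = 5*1 = 5)
J(G) = G*(G² - 3*G) (J(G) = ((G² - G) - 2*G)*G = (G² - 3*G)*G = G*(G² - 3*G))
M = 414 (M = -1*(-414) = 414)
t(-15)/M + J(20) = 5/414 + 20²*(-3 + 20) = 5*(1/414) + 400*17 = 5/414 + 6800 = 2815205/414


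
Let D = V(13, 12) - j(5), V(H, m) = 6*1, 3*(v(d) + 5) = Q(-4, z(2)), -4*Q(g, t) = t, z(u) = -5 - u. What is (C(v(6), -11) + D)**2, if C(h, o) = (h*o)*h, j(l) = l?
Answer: 945870025/20736 ≈ 45615.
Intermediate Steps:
Q(g, t) = -t/4
v(d) = -53/12 (v(d) = -5 + (-(-5 - 1*2)/4)/3 = -5 + (-(-5 - 2)/4)/3 = -5 + (-1/4*(-7))/3 = -5 + (1/3)*(7/4) = -5 + 7/12 = -53/12)
C(h, o) = o*h**2
V(H, m) = 6
D = 1 (D = 6 - 1*5 = 6 - 5 = 1)
(C(v(6), -11) + D)**2 = (-11*(-53/12)**2 + 1)**2 = (-11*2809/144 + 1)**2 = (-30899/144 + 1)**2 = (-30755/144)**2 = 945870025/20736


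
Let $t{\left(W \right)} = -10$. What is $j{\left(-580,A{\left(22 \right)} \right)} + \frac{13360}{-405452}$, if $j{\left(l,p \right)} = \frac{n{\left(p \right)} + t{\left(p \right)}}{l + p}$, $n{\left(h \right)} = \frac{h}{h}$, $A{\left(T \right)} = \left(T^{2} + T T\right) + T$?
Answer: $- \frac{2281667}{41558830} \approx -0.054902$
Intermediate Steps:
$A{\left(T \right)} = T + 2 T^{2}$ ($A{\left(T \right)} = \left(T^{2} + T^{2}\right) + T = 2 T^{2} + T = T + 2 T^{2}$)
$n{\left(h \right)} = 1$
$j{\left(l,p \right)} = - \frac{9}{l + p}$ ($j{\left(l,p \right)} = \frac{1 - 10}{l + p} = - \frac{9}{l + p}$)
$j{\left(-580,A{\left(22 \right)} \right)} + \frac{13360}{-405452} = - \frac{9}{-580 + 22 \left(1 + 2 \cdot 22\right)} + \frac{13360}{-405452} = - \frac{9}{-580 + 22 \left(1 + 44\right)} + 13360 \left(- \frac{1}{405452}\right) = - \frac{9}{-580 + 22 \cdot 45} - \frac{3340}{101363} = - \frac{9}{-580 + 990} - \frac{3340}{101363} = - \frac{9}{410} - \frac{3340}{101363} = - \frac{2281667}{41558830}$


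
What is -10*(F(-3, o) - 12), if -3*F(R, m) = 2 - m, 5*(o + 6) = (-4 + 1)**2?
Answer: 422/3 ≈ 140.67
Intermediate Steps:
o = -21/5 (o = -6 + (-4 + 1)**2/5 = -6 + (1/5)*(-3)**2 = -6 + (1/5)*9 = -6 + 9/5 = -21/5 ≈ -4.2000)
F(R, m) = -2/3 + m/3 (F(R, m) = -(2 - m)/3 = -2/3 + m/3)
-10*(F(-3, o) - 12) = -10*((-2/3 + (1/3)*(-21/5)) - 12) = -10*((-2/3 - 7/5) - 12) = -10*(-31/15 - 12) = -10*(-211/15) = 422/3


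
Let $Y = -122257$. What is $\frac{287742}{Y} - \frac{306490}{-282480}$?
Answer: $- \frac{4381081223}{3453515736} \approx -1.2686$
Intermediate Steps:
$\frac{287742}{Y} - \frac{306490}{-282480} = \frac{287742}{-122257} - \frac{306490}{-282480} = 287742 \left(- \frac{1}{122257}\right) - - \frac{30649}{28248} = - \frac{287742}{122257} + \frac{30649}{28248} = - \frac{4381081223}{3453515736}$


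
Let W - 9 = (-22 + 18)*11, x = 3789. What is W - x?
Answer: -3824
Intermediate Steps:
W = -35 (W = 9 + (-22 + 18)*11 = 9 - 4*11 = 9 - 44 = -35)
W - x = -35 - 1*3789 = -35 - 3789 = -3824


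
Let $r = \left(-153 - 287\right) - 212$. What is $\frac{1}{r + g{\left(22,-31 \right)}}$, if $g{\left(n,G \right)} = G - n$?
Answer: $- \frac{1}{705} \approx -0.0014184$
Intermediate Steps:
$r = -652$ ($r = -440 - 212 = -652$)
$\frac{1}{r + g{\left(22,-31 \right)}} = \frac{1}{-652 - 53} = \frac{1}{-705} = - \frac{1}{705}$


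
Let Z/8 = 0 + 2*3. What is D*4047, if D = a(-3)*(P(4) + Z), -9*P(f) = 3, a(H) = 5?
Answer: 964535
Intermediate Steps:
Z = 48 (Z = 8*(0 + 2*3) = 8*(0 + 6) = 8*6 = 48)
P(f) = -1/3 (P(f) = -1/9*3 = -1/3)
D = 715/3 (D = 5*(-1/3 + 48) = 5*(143/3) = 715/3 ≈ 238.33)
D*4047 = (715/3)*4047 = 964535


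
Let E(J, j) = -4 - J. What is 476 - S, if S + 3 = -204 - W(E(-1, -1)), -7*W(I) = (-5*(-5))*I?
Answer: 4856/7 ≈ 693.71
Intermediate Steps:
W(I) = -25*I/7 (W(I) = -(-5*(-5))*I/7 = -25*I/7)
S = -1524/7 (S = -3 + (-204 - (-25)*(-4 - 1*(-1))/7) = -3 + (-204 - (-25)*(-4 + 1)/7) = -3 + (-204 - (-25)*(-3)/7) = -3 + (-204 - 1*75/7) = -3 + (-204 - 75/7) = -3 - 1503/7 = -1524/7 ≈ -217.71)
476 - S = 476 - 1*(-1524/7) = 476 + 1524/7 = 4856/7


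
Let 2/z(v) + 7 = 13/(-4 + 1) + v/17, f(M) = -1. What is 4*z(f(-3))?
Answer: -408/581 ≈ -0.70224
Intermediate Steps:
z(v) = 2/(-34/3 + v/17) (z(v) = 2/(-7 + (13/(-4 + 1) + v/17)) = 2/(-7 + (13/(-3) + v*(1/17))) = 2/(-7 + (13*(-⅓) + v/17)) = 2/(-7 + (-13/3 + v/17)) = 2/(-34/3 + v/17))
4*z(f(-3)) = 4*(102/(-578 + 3*(-1))) = 4*(102/(-578 - 3)) = 4*(102/(-581)) = 4*(102*(-1/581)) = 4*(-102/581) = -408/581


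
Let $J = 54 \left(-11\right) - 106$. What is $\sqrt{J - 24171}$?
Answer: $i \sqrt{24871} \approx 157.71 i$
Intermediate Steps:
$J = -700$ ($J = -594 - 106 = -700$)
$\sqrt{J - 24171} = \sqrt{-700 - 24171} = \sqrt{-24871} = i \sqrt{24871}$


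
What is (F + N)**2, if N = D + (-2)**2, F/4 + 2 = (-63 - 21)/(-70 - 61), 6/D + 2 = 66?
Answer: 31618129/17572864 ≈ 1.7993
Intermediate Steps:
D = 3/32 (D = 6/(-2 + 66) = 6/64 = 6*(1/64) = 3/32 ≈ 0.093750)
F = -712/131 (F = -8 + 4*((-63 - 21)/(-70 - 61)) = -8 + 4*(-84/(-131)) = -8 + 4*(-84*(-1/131)) = -8 + 4*(84/131) = -8 + 336/131 = -712/131 ≈ -5.4351)
N = 131/32 (N = 3/32 + (-2)**2 = 3/32 + 4 = 131/32 ≈ 4.0938)
(F + N)**2 = (-712/131 + 131/32)**2 = (-5623/4192)**2 = 31618129/17572864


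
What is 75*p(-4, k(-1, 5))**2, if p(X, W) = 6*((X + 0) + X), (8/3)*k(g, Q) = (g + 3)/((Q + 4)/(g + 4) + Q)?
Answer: 172800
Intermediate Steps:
k(g, Q) = 3*(3 + g)/(8*(Q + (4 + Q)/(4 + g))) (k(g, Q) = 3*((g + 3)/((Q + 4)/(g + 4) + Q))/8 = 3*((3 + g)/((4 + Q)/(4 + g) + Q))/8 = 3*((3 + g)/(Q + (4 + Q)/(4 + g)))/8 = 3*(3 + g)/(8*(Q + (4 + Q)/(4 + g))))
p(X, W) = 12*X (p(X, W) = 6*(X + X) = 6*(2*X) = 12*X)
75*p(-4, k(-1, 5))**2 = 75*(12*(-4))**2 = 75*(-48)**2 = 75*2304 = 172800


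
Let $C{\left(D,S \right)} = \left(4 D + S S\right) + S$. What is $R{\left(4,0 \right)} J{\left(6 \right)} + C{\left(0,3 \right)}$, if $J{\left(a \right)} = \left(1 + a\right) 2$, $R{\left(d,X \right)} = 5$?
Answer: $82$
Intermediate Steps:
$J{\left(a \right)} = 2 + 2 a$
$C{\left(D,S \right)} = S + S^{2} + 4 D$ ($C{\left(D,S \right)} = \left(4 D + S^{2}\right) + S = \left(S^{2} + 4 D\right) + S = S + S^{2} + 4 D$)
$R{\left(4,0 \right)} J{\left(6 \right)} + C{\left(0,3 \right)} = 5 \left(2 + 2 \cdot 6\right) + \left(3 + 3^{2} + 4 \cdot 0\right) = 5 \left(2 + 12\right) + \left(3 + 9 + 0\right) = 5 \cdot 14 + 12 = 70 + 12 = 82$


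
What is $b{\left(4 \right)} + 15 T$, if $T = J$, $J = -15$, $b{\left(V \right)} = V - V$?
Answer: $-225$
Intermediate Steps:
$b{\left(V \right)} = 0$
$T = -15$
$b{\left(4 \right)} + 15 T = 0 + 15 \left(-15\right) = 0 - 225 = -225$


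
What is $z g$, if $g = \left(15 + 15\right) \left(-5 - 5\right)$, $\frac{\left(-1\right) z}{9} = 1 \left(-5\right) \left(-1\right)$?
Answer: $13500$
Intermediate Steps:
$z = -45$ ($z = - 9 \cdot 1 \left(-5\right) \left(-1\right) = - 9 \left(\left(-5\right) \left(-1\right)\right) = \left(-9\right) 5 = -45$)
$g = -300$ ($g = 30 \left(-10\right) = -300$)
$z g = \left(-45\right) \left(-300\right) = 13500$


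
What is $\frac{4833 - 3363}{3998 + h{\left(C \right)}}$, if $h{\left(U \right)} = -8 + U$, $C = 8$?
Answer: $\frac{735}{1999} \approx 0.36768$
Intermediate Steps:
$\frac{4833 - 3363}{3998 + h{\left(C \right)}} = \frac{4833 - 3363}{3998 + \left(-8 + 8\right)} = \frac{4833 - 3363}{3998 + 0} = \frac{1470}{3998} = 1470 \cdot \frac{1}{3998} = \frac{735}{1999}$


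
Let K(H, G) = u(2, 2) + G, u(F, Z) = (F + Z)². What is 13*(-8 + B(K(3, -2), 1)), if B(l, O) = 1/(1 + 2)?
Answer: -299/3 ≈ -99.667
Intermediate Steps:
K(H, G) = 16 + G (K(H, G) = (2 + 2)² + G = 4² + G = 16 + G)
B(l, O) = ⅓ (B(l, O) = 1/3 = ⅓)
13*(-8 + B(K(3, -2), 1)) = 13*(-8 + ⅓) = 13*(-23/3) = -299/3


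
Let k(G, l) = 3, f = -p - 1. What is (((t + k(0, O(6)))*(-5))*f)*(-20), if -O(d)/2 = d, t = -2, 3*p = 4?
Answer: -700/3 ≈ -233.33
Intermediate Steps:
p = 4/3 (p = (⅓)*4 = 4/3 ≈ 1.3333)
O(d) = -2*d
f = -7/3 (f = -1*4/3 - 1 = -4/3 - 1 = -7/3 ≈ -2.3333)
(((t + k(0, O(6)))*(-5))*f)*(-20) = (((-2 + 3)*(-5))*(-7/3))*(-20) = ((1*(-5))*(-7/3))*(-20) = -5*(-7/3)*(-20) = (35/3)*(-20) = -700/3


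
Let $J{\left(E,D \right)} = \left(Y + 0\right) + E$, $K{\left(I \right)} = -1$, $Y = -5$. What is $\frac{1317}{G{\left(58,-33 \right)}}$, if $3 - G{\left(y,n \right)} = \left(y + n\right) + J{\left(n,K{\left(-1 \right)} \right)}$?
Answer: $\frac{1317}{16} \approx 82.313$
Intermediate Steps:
$J{\left(E,D \right)} = -5 + E$ ($J{\left(E,D \right)} = \left(-5 + 0\right) + E = -5 + E$)
$G{\left(y,n \right)} = 8 - y - 2 n$ ($G{\left(y,n \right)} = 3 - \left(\left(y + n\right) + \left(-5 + n\right)\right) = 3 - \left(\left(n + y\right) + \left(-5 + n\right)\right) = 3 - \left(-5 + y + 2 n\right) = 8 - y - 2 n$)
$\frac{1317}{G{\left(58,-33 \right)}} = \frac{1317}{8 - 58 - -66} = \frac{1317}{8 - 58 + 66} = \frac{1317}{16}$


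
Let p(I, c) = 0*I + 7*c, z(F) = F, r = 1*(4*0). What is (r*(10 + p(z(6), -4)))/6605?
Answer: 0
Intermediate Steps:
r = 0 (r = 1*0 = 0)
p(I, c) = 7*c (p(I, c) = 0 + 7*c = 7*c)
(r*(10 + p(z(6), -4)))/6605 = (0*(10 + 7*(-4)))/6605 = (0*(10 - 28))*(1/6605) = (0*(-18))*(1/6605) = 0*(1/6605) = 0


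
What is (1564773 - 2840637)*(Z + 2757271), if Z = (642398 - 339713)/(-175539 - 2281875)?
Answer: -480274623485003932/136523 ≈ -3.5179e+12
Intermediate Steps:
Z = -100895/819138 (Z = 302685/(-2457414) = 302685*(-1/2457414) = -100895/819138 ≈ -0.12317)
(1564773 - 2840637)*(Z + 2757271) = (1564773 - 2840637)*(-100895/819138 + 2757271) = -1275864*2258585351503/819138 = -480274623485003932/136523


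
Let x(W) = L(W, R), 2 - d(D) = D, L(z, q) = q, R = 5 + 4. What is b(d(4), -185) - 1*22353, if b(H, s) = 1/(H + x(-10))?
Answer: -156470/7 ≈ -22353.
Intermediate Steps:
R = 9
d(D) = 2 - D
x(W) = 9
b(H, s) = 1/(9 + H) (b(H, s) = 1/(H + 9) = 1/(9 + H))
b(d(4), -185) - 1*22353 = 1/(9 + (2 - 1*4)) - 1*22353 = 1/(9 + (2 - 4)) - 22353 = 1/(9 - 2) - 22353 = 1/7 - 22353 = ⅐ - 22353 = -156470/7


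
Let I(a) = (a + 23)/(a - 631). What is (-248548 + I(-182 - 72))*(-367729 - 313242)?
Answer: 49929871697093/295 ≈ 1.6925e+11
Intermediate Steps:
I(a) = (23 + a)/(-631 + a)
(-248548 + I(-182 - 72))*(-367729 - 313242) = (-248548 + (23 + (-182 - 72))/(-631 + (-182 - 72)))*(-367729 - 313242) = (-248548 + (23 - 254)/(-631 - 254))*(-680971) = (-248548 - 231/(-885))*(-680971) = (-248548 - 1/885*(-231))*(-680971) = (-248548 + 77/295)*(-680971) = -73321583/295*(-680971) = 49929871697093/295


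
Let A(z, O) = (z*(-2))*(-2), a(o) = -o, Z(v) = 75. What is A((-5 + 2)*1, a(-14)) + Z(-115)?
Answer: 63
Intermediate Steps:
A(z, O) = 4*z (A(z, O) = -2*z*(-2) = 4*z)
A((-5 + 2)*1, a(-14)) + Z(-115) = 4*((-5 + 2)*1) + 75 = 4*(-3*1) + 75 = 4*(-3) + 75 = -12 + 75 = 63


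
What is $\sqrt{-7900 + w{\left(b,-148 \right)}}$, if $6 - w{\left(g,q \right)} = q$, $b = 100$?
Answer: $i \sqrt{7746} \approx 88.011 i$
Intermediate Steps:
$w{\left(g,q \right)} = 6 - q$
$\sqrt{-7900 + w{\left(b,-148 \right)}} = \sqrt{-7900 + \left(6 - -148\right)} = \sqrt{-7900 + \left(6 + 148\right)} = \sqrt{-7900 + 154} = \sqrt{-7746} = i \sqrt{7746}$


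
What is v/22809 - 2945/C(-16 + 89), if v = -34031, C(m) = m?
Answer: -69656768/1665057 ≈ -41.834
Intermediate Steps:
v/22809 - 2945/C(-16 + 89) = -34031/22809 - 2945/(-16 + 89) = -34031*1/22809 - 2945/73 = -34031/22809 - 2945*1/73 = -34031/22809 - 2945/73 = -69656768/1665057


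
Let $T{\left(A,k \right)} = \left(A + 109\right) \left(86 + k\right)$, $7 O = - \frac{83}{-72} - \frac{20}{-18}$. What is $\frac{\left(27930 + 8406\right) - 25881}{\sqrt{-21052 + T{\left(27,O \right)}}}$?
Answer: $- \frac{31365 i \sqrt{4106599}}{586657} \approx - 108.34 i$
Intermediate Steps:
$O = \frac{163}{504}$ ($O = \frac{- \frac{83}{-72} - \frac{20}{-18}}{7} = \frac{\left(-83\right) \left(- \frac{1}{72}\right) - - \frac{10}{9}}{7} = \frac{\frac{83}{72} + \frac{10}{9}}{7} = \frac{1}{7} \cdot \frac{163}{72} = \frac{163}{504} \approx 0.32341$)
$T{\left(A,k \right)} = \left(86 + k\right) \left(109 + A\right)$ ($T{\left(A,k \right)} = \left(109 + A\right) \left(86 + k\right) = \left(86 + k\right) \left(109 + A\right)$)
$\frac{\left(27930 + 8406\right) - 25881}{\sqrt{-21052 + T{\left(27,O \right)}}} = \frac{\left(27930 + 8406\right) - 25881}{\sqrt{-21052 + \left(9374 + 86 \cdot 27 + 109 \cdot \frac{163}{504} + 27 \cdot \frac{163}{504}\right)}} = \frac{36336 - 25881}{\sqrt{-21052 + \left(9374 + 2322 + \frac{17767}{504} + \frac{489}{56}\right)}} = \frac{10455}{\sqrt{-21052 + \frac{739619}{63}}} = \frac{10455}{\sqrt{- \frac{586657}{63}}} = \frac{10455}{\frac{1}{21} i \sqrt{4106599}} = 10455 \left(- \frac{3 i \sqrt{4106599}}{586657}\right) = - \frac{31365 i \sqrt{4106599}}{586657}$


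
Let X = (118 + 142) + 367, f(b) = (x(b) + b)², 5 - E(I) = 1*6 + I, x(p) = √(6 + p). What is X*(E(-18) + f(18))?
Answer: 228855 + 45144*√6 ≈ 3.3944e+5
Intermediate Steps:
E(I) = -1 - I (E(I) = 5 - (1*6 + I) = 5 - (6 + I) = 5 + (-6 - I) = -1 - I)
f(b) = (b + √(6 + b))² (f(b) = (√(6 + b) + b)² = (b + √(6 + b))²)
X = 627 (X = 260 + 367 = 627)
X*(E(-18) + f(18)) = 627*((-1 - 1*(-18)) + (18 + √(6 + 18))²) = 627*((-1 + 18) + (18 + √24)²) = 627*(17 + (18 + 2*√6)²) = 10659 + 627*(18 + 2*√6)²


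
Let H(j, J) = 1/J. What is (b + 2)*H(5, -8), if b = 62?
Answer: -8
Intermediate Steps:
(b + 2)*H(5, -8) = (62 + 2)/(-8) = 64*(-⅛) = -8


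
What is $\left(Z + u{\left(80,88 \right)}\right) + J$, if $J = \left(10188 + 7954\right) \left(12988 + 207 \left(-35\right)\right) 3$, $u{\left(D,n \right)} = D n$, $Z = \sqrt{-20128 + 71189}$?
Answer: $312575558 + \sqrt{51061} \approx 3.1258 \cdot 10^{8}$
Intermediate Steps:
$Z = \sqrt{51061} \approx 225.97$
$J = 312568518$ ($J = 18142 \left(12988 - 7245\right) 3 = 18142 \cdot 5743 \cdot 3 = 104189506 \cdot 3 = 312568518$)
$\left(Z + u{\left(80,88 \right)}\right) + J = \left(\sqrt{51061} + 80 \cdot 88\right) + 312568518 = \left(\sqrt{51061} + 7040\right) + 312568518 = \left(7040 + \sqrt{51061}\right) + 312568518 = 312575558 + \sqrt{51061}$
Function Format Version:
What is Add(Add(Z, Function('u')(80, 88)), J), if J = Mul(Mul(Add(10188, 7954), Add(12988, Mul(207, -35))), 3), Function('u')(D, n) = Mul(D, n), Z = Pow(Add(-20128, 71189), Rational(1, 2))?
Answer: Add(312575558, Pow(51061, Rational(1, 2))) ≈ 3.1258e+8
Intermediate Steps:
Z = Pow(51061, Rational(1, 2)) ≈ 225.97
J = 312568518 (J = Mul(Mul(18142, Add(12988, -7245)), 3) = Mul(Mul(18142, 5743), 3) = Mul(104189506, 3) = 312568518)
Add(Add(Z, Function('u')(80, 88)), J) = Add(Add(Pow(51061, Rational(1, 2)), Mul(80, 88)), 312568518) = Add(Add(Pow(51061, Rational(1, 2)), 7040), 312568518) = Add(Add(7040, Pow(51061, Rational(1, 2))), 312568518) = Add(312575558, Pow(51061, Rational(1, 2)))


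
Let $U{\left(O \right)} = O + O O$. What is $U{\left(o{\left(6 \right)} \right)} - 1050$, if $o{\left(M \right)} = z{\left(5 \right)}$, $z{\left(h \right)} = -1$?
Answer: $-1050$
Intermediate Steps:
$o{\left(M \right)} = -1$
$U{\left(O \right)} = O + O^{2}$
$U{\left(o{\left(6 \right)} \right)} - 1050 = - (1 - 1) - 1050 = \left(-1\right) 0 - 1050 = 0 - 1050 = -1050$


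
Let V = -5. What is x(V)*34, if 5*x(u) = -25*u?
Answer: 850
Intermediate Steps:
x(u) = -5*u (x(u) = (-25*u)/5 = -5*u)
x(V)*34 = -5*(-5)*34 = 25*34 = 850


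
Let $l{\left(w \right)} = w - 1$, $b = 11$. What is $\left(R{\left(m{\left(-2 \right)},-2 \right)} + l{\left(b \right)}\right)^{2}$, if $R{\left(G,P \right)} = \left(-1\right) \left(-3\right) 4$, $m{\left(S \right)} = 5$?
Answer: $484$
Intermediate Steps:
$l{\left(w \right)} = -1 + w$ ($l{\left(w \right)} = w - 1 = -1 + w$)
$R{\left(G,P \right)} = 12$ ($R{\left(G,P \right)} = 3 \cdot 4 = 12$)
$\left(R{\left(m{\left(-2 \right)},-2 \right)} + l{\left(b \right)}\right)^{2} = \left(12 + \left(-1 + 11\right)\right)^{2} = \left(12 + 10\right)^{2} = 22^{2} = 484$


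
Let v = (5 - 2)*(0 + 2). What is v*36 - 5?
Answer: 211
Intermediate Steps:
v = 6 (v = 3*2 = 6)
v*36 - 5 = 6*36 - 5 = 216 - 5 = 211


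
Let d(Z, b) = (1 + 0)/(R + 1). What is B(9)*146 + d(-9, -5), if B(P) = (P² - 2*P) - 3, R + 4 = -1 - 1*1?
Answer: 43799/5 ≈ 8759.8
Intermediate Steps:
R = -6 (R = -4 + (-1 - 1*1) = -4 + (-1 - 1) = -4 - 2 = -6)
B(P) = -3 + P² - 2*P
d(Z, b) = -⅕ (d(Z, b) = (1 + 0)/(-6 + 1) = 1/(-5) = 1*(-⅕) = -⅕)
B(9)*146 + d(-9, -5) = (-3 + 9² - 2*9)*146 - ⅕ = (-3 + 81 - 18)*146 - ⅕ = 60*146 - ⅕ = 8760 - ⅕ = 43799/5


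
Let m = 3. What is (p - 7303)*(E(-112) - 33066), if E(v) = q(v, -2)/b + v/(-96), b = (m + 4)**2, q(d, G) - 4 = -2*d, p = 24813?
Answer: -85095912215/147 ≈ -5.7888e+8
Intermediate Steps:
q(d, G) = 4 - 2*d
b = 49 (b = (3 + 4)**2 = 7**2 = 49)
E(v) = 4/49 - 241*v/4704 (E(v) = (4 - 2*v)/49 + v/(-96) = (4 - 2*v)*(1/49) + v*(-1/96) = (4/49 - 2*v/49) - v/96 = 4/49 - 241*v/4704)
(p - 7303)*(E(-112) - 33066) = (24813 - 7303)*((4/49 - 241/4704*(-112)) - 33066) = 17510*((4/49 + 241/42) - 33066) = 17510*(1711/294 - 33066) = 17510*(-9719693/294) = -85095912215/147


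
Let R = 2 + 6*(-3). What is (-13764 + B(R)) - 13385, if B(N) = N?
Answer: -27165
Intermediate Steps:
R = -16 (R = 2 - 18 = -16)
(-13764 + B(R)) - 13385 = (-13764 - 16) - 13385 = -13780 - 13385 = -27165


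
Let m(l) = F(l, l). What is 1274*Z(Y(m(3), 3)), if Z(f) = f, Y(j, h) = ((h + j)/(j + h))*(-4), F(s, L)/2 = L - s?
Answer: -5096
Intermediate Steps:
F(s, L) = -2*s + 2*L (F(s, L) = 2*(L - s) = -2*s + 2*L)
m(l) = 0 (m(l) = -2*l + 2*l = 0)
Y(j, h) = -4 (Y(j, h) = ((h + j)/(h + j))*(-4) = 1*(-4) = -4)
1274*Z(Y(m(3), 3)) = 1274*(-4) = -5096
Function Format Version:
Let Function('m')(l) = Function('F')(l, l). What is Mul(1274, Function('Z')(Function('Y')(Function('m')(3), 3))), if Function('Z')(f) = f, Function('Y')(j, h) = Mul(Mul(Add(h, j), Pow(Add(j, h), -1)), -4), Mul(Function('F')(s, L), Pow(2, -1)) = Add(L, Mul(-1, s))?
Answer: -5096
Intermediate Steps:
Function('F')(s, L) = Add(Mul(-2, s), Mul(2, L)) (Function('F')(s, L) = Mul(2, Add(L, Mul(-1, s))) = Add(Mul(-2, s), Mul(2, L)))
Function('m')(l) = 0 (Function('m')(l) = Add(Mul(-2, l), Mul(2, l)) = 0)
Function('Y')(j, h) = -4 (Function('Y')(j, h) = Mul(Mul(Add(h, j), Pow(Add(h, j), -1)), -4) = Mul(1, -4) = -4)
Mul(1274, Function('Z')(Function('Y')(Function('m')(3), 3))) = Mul(1274, -4) = -5096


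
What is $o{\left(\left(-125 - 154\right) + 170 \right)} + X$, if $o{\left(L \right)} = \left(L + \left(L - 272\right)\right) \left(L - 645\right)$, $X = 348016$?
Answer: $717476$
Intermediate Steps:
$o{\left(L \right)} = \left(-645 + L\right) \left(-272 + 2 L\right)$ ($o{\left(L \right)} = \left(L + \left(L - 272\right)\right) \left(-645 + L\right) = \left(L + \left(-272 + L\right)\right) \left(-645 + L\right) = \left(-272 + 2 L\right) \left(-645 + L\right) = \left(-645 + L\right) \left(-272 + 2 L\right)$)
$o{\left(\left(-125 - 154\right) + 170 \right)} + X = \left(175440 - 1562 \left(\left(-125 - 154\right) + 170\right) + 2 \left(\left(-125 - 154\right) + 170\right)^{2}\right) + 348016 = \left(175440 - 1562 \left(-279 + 170\right) + 2 \left(-279 + 170\right)^{2}\right) + 348016 = \left(175440 - -170258 + 2 \left(-109\right)^{2}\right) + 348016 = \left(175440 + 170258 + 2 \cdot 11881\right) + 348016 = \left(175440 + 170258 + 23762\right) + 348016 = 369460 + 348016 = 717476$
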